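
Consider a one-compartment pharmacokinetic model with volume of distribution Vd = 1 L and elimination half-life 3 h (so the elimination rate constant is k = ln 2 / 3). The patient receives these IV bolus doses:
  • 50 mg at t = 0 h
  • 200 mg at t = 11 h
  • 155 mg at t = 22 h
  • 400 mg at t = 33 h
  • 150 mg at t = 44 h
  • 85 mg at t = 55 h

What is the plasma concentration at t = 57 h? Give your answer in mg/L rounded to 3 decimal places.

62.603 mg/L

k = ln 2 / 3 = 0.23105 per h
Dose 1 (50 mg at t=0 h): 50·exp(−0.23105·57) = 0.000 mg/L
Dose 2 (200 mg at t=11 h): 200·exp(−0.23105·46) = 0.005 mg/L
Dose 3 (155 mg at t=22 h): 155·exp(−0.23105·35) = 0.048 mg/L
Dose 4 (400 mg at t=33 h): 400·exp(−0.23105·24) = 1.563 mg/L
Dose 5 (150 mg at t=44 h): 150·exp(−0.23105·13) = 7.441 mg/L
Dose 6 (85 mg at t=55 h): 85·exp(−0.23105·2) = 53.547 mg/L
C(57) = 0.000 + 0.005 + 0.048 + 1.563 + 7.441 + 53.547 = 62.603 mg/L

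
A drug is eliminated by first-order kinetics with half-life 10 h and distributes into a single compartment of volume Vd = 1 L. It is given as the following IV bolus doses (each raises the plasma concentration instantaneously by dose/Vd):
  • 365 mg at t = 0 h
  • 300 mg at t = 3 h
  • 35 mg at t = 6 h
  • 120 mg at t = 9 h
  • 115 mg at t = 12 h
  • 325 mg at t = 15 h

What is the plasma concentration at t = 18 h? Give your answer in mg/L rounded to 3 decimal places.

630.280 mg/L

k = ln 2 / 10 = 0.06931 per h
Dose 1 (365 mg at t=0 h): 365·exp(−0.06931·18) = 104.819 mg/L
Dose 2 (300 mg at t=3 h): 300·exp(−0.06931·15) = 106.066 mg/L
Dose 3 (35 mg at t=6 h): 35·exp(−0.06931·12) = 15.235 mg/L
Dose 4 (120 mg at t=9 h): 120·exp(−0.06931·9) = 64.306 mg/L
Dose 5 (115 mg at t=12 h): 115·exp(−0.06931·6) = 75.872 mg/L
Dose 6 (325 mg at t=15 h): 325·exp(−0.06931·3) = 263.982 mg/L
C(18) = 104.819 + 106.066 + 15.235 + 64.306 + 75.872 + 263.982 = 630.280 mg/L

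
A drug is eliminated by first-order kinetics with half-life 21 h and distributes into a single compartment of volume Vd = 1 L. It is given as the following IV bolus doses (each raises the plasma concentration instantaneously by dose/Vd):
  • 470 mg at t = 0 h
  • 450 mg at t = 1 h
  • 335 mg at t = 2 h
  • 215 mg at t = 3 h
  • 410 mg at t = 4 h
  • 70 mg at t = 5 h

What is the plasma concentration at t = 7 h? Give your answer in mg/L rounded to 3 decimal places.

1651.508 mg/L

k = ln 2 / 21 = 0.03301 per h
Dose 1 (470 mg at t=0 h): 470·exp(−0.03301·7) = 373.039 mg/L
Dose 2 (450 mg at t=1 h): 450·exp(−0.03301·6) = 369.151 mg/L
Dose 3 (335 mg at t=2 h): 335·exp(−0.03301·5) = 284.034 mg/L
Dose 4 (215 mg at t=3 h): 215·exp(−0.03301·4) = 188.408 mg/L
Dose 5 (410 mg at t=4 h): 410·exp(−0.03301·3) = 371.347 mg/L
Dose 6 (70 mg at t=5 h): 70·exp(−0.03301·2) = 65.528 mg/L
C(7) = 373.039 + 369.151 + 284.034 + 188.408 + 371.347 + 65.528 = 1651.508 mg/L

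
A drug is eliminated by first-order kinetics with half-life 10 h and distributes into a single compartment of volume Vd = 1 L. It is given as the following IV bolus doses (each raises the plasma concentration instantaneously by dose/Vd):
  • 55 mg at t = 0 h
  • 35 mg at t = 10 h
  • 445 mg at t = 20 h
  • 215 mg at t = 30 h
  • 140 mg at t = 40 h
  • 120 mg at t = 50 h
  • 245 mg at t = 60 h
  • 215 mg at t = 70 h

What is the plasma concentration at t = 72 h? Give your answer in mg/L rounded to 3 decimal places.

359.816 mg/L

k = ln 2 / 10 = 0.06931 per h
Dose 1 (55 mg at t=0 h): 55·exp(−0.06931·72) = 0.374 mg/L
Dose 2 (35 mg at t=10 h): 35·exp(−0.06931·62) = 0.476 mg/L
Dose 3 (445 mg at t=20 h): 445·exp(−0.06931·52) = 12.106 mg/L
Dose 4 (215 mg at t=30 h): 215·exp(−0.06931·42) = 11.698 mg/L
Dose 5 (140 mg at t=40 h): 140·exp(−0.06931·32) = 15.235 mg/L
Dose 6 (120 mg at t=50 h): 120·exp(−0.06931·22) = 26.117 mg/L
Dose 7 (245 mg at t=60 h): 245·exp(−0.06931·12) = 106.642 mg/L
Dose 8 (215 mg at t=70 h): 215·exp(−0.06931·2) = 187.168 mg/L
C(72) = 0.374 + 0.476 + 12.106 + 11.698 + 15.235 + 26.117 + 106.642 + 187.168 = 359.816 mg/L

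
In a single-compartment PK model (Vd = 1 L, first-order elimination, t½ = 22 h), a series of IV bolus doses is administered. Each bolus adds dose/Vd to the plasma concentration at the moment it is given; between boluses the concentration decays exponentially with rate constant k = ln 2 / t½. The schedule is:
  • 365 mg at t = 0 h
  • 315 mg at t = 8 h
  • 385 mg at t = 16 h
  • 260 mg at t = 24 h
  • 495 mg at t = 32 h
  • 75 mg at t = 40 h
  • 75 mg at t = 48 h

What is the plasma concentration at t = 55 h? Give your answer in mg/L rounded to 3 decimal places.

693.479 mg/L

k = ln 2 / 22 = 0.03151 per h
Dose 1 (365 mg at t=0 h): 365·exp(−0.03151·55) = 64.523 mg/L
Dose 2 (315 mg at t=8 h): 315·exp(−0.03151·47) = 71.647 mg/L
Dose 3 (385 mg at t=16 h): 385·exp(−0.03151·39) = 112.672 mg/L
Dose 4 (260 mg at t=24 h): 260·exp(−0.03151·31) = 97.903 mg/L
Dose 5 (495 mg at t=32 h): 495·exp(−0.03151·23) = 239.824 mg/L
Dose 6 (75 mg at t=40 h): 75·exp(−0.03151·15) = 46.753 mg/L
Dose 7 (75 mg at t=48 h): 75·exp(−0.03151·7) = 60.156 mg/L
C(55) = 64.523 + 71.647 + 112.672 + 97.903 + 239.824 + 46.753 + 60.156 = 693.479 mg/L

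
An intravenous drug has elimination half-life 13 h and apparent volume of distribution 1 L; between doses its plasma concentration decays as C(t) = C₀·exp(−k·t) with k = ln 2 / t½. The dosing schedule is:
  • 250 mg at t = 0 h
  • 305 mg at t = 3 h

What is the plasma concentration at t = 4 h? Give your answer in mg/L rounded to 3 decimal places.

k = ln 2 / 13 = 0.05332 per h
Dose 1 (250 mg at t=0 h): 250·exp(−0.05332·4) = 201.983 mg/L
Dose 2 (305 mg at t=3 h): 305·exp(−0.05332·1) = 289.164 mg/L
C(4) = 201.983 + 289.164 = 491.147 mg/L

491.147 mg/L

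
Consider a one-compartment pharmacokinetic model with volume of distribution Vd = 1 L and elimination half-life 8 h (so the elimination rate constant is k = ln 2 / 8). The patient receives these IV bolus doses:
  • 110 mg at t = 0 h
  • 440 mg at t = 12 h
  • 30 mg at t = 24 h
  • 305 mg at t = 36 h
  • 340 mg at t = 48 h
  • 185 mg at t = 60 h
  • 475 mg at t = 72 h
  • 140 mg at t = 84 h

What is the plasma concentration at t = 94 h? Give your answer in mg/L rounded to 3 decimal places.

147.979 mg/L

k = ln 2 / 8 = 0.08664 per h
Dose 1 (110 mg at t=0 h): 110·exp(−0.08664·94) = 0.032 mg/L
Dose 2 (440 mg at t=12 h): 440·exp(−0.08664·82) = 0.361 mg/L
Dose 3 (30 mg at t=24 h): 30·exp(−0.08664·70) = 0.070 mg/L
Dose 4 (305 mg at t=36 h): 305·exp(−0.08664·58) = 2.004 mg/L
Dose 5 (340 mg at t=48 h): 340·exp(−0.08664·46) = 6.318 mg/L
Dose 6 (185 mg at t=60 h): 185·exp(−0.08664·34) = 9.723 mg/L
Dose 7 (475 mg at t=72 h): 475·exp(−0.08664·22) = 70.609 mg/L
Dose 8 (140 mg at t=84 h): 140·exp(−0.08664·10) = 58.863 mg/L
C(94) = 0.032 + 0.361 + 0.070 + 2.004 + 6.318 + 9.723 + 70.609 + 58.863 = 147.979 mg/L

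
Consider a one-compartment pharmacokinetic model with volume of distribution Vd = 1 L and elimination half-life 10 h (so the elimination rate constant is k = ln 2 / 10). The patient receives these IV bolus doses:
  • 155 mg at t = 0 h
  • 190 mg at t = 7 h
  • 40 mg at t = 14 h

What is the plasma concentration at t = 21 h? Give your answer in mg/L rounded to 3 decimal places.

k = ln 2 / 10 = 0.06931 per h
Dose 1 (155 mg at t=0 h): 155·exp(−0.06931·21) = 36.155 mg/L
Dose 2 (190 mg at t=7 h): 190·exp(−0.06931·14) = 71.997 mg/L
Dose 3 (40 mg at t=14 h): 40·exp(−0.06931·7) = 24.623 mg/L
C(21) = 36.155 + 71.997 + 24.623 = 132.774 mg/L

132.774 mg/L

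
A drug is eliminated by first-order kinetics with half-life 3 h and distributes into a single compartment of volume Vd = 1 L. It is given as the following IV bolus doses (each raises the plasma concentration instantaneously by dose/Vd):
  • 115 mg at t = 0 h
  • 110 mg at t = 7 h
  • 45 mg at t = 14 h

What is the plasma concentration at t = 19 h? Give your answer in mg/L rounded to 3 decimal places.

22.475 mg/L

k = ln 2 / 3 = 0.23105 per h
Dose 1 (115 mg at t=0 h): 115·exp(−0.23105·19) = 1.426 mg/L
Dose 2 (110 mg at t=7 h): 110·exp(−0.23105·12) = 6.875 mg/L
Dose 3 (45 mg at t=14 h): 45·exp(−0.23105·5) = 14.174 mg/L
C(19) = 1.426 + 6.875 + 14.174 = 22.475 mg/L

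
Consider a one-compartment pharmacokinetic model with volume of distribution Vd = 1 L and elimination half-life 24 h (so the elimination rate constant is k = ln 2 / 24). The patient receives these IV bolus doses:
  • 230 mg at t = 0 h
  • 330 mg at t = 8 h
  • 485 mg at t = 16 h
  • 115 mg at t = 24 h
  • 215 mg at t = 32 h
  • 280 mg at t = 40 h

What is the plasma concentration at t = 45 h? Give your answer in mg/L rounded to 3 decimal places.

k = ln 2 / 24 = 0.02888 per h
Dose 1 (230 mg at t=0 h): 230·exp(−0.02888·45) = 62.704 mg/L
Dose 2 (330 mg at t=8 h): 330·exp(−0.02888·37) = 113.351 mg/L
Dose 3 (485 mg at t=16 h): 485·exp(−0.02888·29) = 209.893 mg/L
Dose 4 (115 mg at t=24 h): 115·exp(−0.02888·21) = 62.704 mg/L
Dose 5 (215 mg at t=32 h): 215·exp(−0.02888·13) = 147.700 mg/L
Dose 6 (280 mg at t=40 h): 280·exp(−0.02888·5) = 242.350 mg/L
C(45) = 62.704 + 113.351 + 209.893 + 62.704 + 147.700 + 242.350 = 838.702 mg/L

838.702 mg/L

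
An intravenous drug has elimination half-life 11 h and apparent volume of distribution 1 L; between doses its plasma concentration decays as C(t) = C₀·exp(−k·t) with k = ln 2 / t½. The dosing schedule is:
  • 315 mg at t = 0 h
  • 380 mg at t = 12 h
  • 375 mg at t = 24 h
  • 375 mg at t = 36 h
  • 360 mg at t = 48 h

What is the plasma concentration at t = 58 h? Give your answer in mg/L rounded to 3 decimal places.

k = ln 2 / 11 = 0.06301 per h
Dose 1 (315 mg at t=0 h): 315·exp(−0.06301·58) = 8.148 mg/L
Dose 2 (380 mg at t=12 h): 380·exp(−0.06301·46) = 20.938 mg/L
Dose 3 (375 mg at t=24 h): 375·exp(−0.06301·34) = 44.012 mg/L
Dose 4 (375 mg at t=36 h): 375·exp(−0.06301·22) = 93.750 mg/L
Dose 5 (360 mg at t=48 h): 360·exp(−0.06301·10) = 191.707 mg/L
C(58) = 8.148 + 20.938 + 44.012 + 93.750 + 191.707 = 358.556 mg/L

358.556 mg/L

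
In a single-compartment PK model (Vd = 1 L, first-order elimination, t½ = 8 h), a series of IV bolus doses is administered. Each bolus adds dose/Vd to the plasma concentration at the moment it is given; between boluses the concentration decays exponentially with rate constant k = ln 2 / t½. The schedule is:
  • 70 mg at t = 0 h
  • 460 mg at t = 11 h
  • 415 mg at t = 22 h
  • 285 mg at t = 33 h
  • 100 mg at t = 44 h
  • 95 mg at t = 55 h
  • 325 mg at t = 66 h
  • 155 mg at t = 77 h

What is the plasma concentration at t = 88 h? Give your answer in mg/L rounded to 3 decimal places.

120.135 mg/L

k = ln 2 / 8 = 0.08664 per h
Dose 1 (70 mg at t=0 h): 70·exp(−0.08664·88) = 0.034 mg/L
Dose 2 (460 mg at t=11 h): 460·exp(−0.08664·77) = 0.583 mg/L
Dose 3 (415 mg at t=22 h): 415·exp(−0.08664·66) = 1.363 mg/L
Dose 4 (285 mg at t=33 h): 285·exp(−0.08664·55) = 2.428 mg/L
Dose 5 (100 mg at t=44 h): 100·exp(−0.08664·44) = 2.210 mg/L
Dose 6 (95 mg at t=55 h): 95·exp(−0.08664·33) = 5.445 mg/L
Dose 7 (325 mg at t=66 h): 325·exp(−0.08664·22) = 48.312 mg/L
Dose 8 (155 mg at t=77 h): 155·exp(−0.08664·11) = 59.761 mg/L
C(88) = 0.034 + 0.583 + 1.363 + 2.428 + 2.210 + 5.445 + 48.312 + 59.761 = 120.135 mg/L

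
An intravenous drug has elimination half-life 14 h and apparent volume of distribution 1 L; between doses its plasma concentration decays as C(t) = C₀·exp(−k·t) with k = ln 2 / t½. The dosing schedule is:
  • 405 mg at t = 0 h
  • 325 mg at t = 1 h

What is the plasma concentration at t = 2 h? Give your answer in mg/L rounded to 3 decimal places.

676.119 mg/L

k = ln 2 / 14 = 0.04951 per h
Dose 1 (405 mg at t=0 h): 405·exp(−0.04951·2) = 366.818 mg/L
Dose 2 (325 mg at t=1 h): 325·exp(−0.04951·1) = 309.301 mg/L
C(2) = 366.818 + 309.301 = 676.119 mg/L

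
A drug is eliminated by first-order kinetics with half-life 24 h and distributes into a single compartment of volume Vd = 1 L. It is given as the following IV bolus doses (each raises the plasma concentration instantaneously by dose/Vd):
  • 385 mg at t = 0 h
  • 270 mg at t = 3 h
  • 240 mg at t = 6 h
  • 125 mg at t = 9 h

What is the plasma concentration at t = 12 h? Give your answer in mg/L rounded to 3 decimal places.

k = ln 2 / 24 = 0.02888 per h
Dose 1 (385 mg at t=0 h): 385·exp(−0.02888·12) = 272.236 mg/L
Dose 2 (270 mg at t=3 h): 270·exp(−0.02888·9) = 208.198 mg/L
Dose 3 (240 mg at t=6 h): 240·exp(−0.02888·6) = 201.815 mg/L
Dose 4 (125 mg at t=9 h): 125·exp(−0.02888·3) = 114.626 mg/L
C(12) = 272.236 + 208.198 + 201.815 + 114.626 = 796.875 mg/L

796.875 mg/L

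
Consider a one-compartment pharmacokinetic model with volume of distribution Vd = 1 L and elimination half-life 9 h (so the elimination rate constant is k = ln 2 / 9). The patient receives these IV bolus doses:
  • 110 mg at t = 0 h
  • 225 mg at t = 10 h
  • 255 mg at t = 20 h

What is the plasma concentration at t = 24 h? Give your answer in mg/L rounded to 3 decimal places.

281.259 mg/L

k = ln 2 / 9 = 0.07702 per h
Dose 1 (110 mg at t=0 h): 110·exp(−0.07702·24) = 17.324 mg/L
Dose 2 (225 mg at t=10 h): 225·exp(−0.07702·14) = 76.544 mg/L
Dose 3 (255 mg at t=20 h): 255·exp(−0.07702·4) = 187.391 mg/L
C(24) = 17.324 + 76.544 + 187.391 = 281.259 mg/L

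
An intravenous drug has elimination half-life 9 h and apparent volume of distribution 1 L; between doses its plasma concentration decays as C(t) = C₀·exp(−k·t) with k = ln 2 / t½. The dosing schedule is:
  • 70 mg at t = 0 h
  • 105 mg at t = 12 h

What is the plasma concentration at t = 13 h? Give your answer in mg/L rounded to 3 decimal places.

122.937 mg/L

k = ln 2 / 9 = 0.07702 per h
Dose 1 (70 mg at t=0 h): 70·exp(−0.07702·13) = 25.720 mg/L
Dose 2 (105 mg at t=12 h): 105·exp(−0.07702·1) = 97.217 mg/L
C(13) = 25.720 + 97.217 = 122.937 mg/L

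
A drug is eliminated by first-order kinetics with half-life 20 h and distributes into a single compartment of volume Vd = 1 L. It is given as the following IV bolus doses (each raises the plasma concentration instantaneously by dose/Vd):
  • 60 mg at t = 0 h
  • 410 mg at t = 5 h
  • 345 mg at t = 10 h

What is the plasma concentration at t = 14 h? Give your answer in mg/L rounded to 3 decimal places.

k = ln 2 / 20 = 0.03466 per h
Dose 1 (60 mg at t=0 h): 60·exp(−0.03466·14) = 36.934 mg/L
Dose 2 (410 mg at t=5 h): 410·exp(−0.03466·9) = 300.138 mg/L
Dose 3 (345 mg at t=10 h): 345·exp(−0.03466·4) = 300.340 mg/L
C(14) = 36.934 + 300.138 + 300.340 = 637.412 mg/L

637.412 mg/L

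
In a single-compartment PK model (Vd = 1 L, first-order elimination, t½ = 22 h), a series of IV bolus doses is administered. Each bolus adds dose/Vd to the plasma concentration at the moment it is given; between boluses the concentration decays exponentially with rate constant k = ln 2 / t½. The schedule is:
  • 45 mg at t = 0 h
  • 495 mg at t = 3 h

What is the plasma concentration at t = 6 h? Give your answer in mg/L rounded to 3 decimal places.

k = ln 2 / 22 = 0.03151 per h
Dose 1 (45 mg at t=0 h): 45·exp(−0.03151·6) = 37.249 mg/L
Dose 2 (495 mg at t=3 h): 495·exp(−0.03151·3) = 450.356 mg/L
C(6) = 37.249 + 450.356 = 487.605 mg/L

487.605 mg/L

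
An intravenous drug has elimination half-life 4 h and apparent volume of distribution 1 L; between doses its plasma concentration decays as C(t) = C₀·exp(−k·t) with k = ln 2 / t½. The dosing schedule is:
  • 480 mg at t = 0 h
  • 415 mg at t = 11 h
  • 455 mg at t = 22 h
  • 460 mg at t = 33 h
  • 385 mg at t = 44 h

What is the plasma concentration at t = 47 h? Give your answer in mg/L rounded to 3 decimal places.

276.509 mg/L

k = ln 2 / 4 = 0.17329 per h
Dose 1 (480 mg at t=0 h): 480·exp(−0.17329·47) = 0.139 mg/L
Dose 2 (415 mg at t=11 h): 415·exp(−0.17329·36) = 0.811 mg/L
Dose 3 (455 mg at t=22 h): 455·exp(−0.17329·25) = 5.978 mg/L
Dose 4 (460 mg at t=33 h): 460·exp(−0.17329·14) = 40.659 mg/L
Dose 5 (385 mg at t=44 h): 385·exp(−0.17329·3) = 228.922 mg/L
C(47) = 0.139 + 0.811 + 5.978 + 40.659 + 228.922 = 276.509 mg/L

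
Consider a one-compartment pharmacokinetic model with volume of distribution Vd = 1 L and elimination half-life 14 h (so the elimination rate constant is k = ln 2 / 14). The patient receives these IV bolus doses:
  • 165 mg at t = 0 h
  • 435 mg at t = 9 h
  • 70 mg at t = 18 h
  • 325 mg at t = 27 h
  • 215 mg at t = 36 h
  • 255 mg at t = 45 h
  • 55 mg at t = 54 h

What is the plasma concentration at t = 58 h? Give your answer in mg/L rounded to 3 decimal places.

k = ln 2 / 14 = 0.04951 per h
Dose 1 (165 mg at t=0 h): 165·exp(−0.04951·58) = 9.340 mg/L
Dose 2 (435 mg at t=9 h): 435·exp(−0.04951·49) = 38.449 mg/L
Dose 3 (70 mg at t=18 h): 70·exp(−0.04951·40) = 9.661 mg/L
Dose 4 (325 mg at t=27 h): 325·exp(−0.04951·31) = 70.035 mg/L
Dose 5 (215 mg at t=36 h): 215·exp(−0.04951·22) = 72.342 mg/L
Dose 6 (255 mg at t=45 h): 255·exp(−0.04951·13) = 133.971 mg/L
Dose 7 (55 mg at t=54 h): 55·exp(−0.04951·4) = 45.118 mg/L
C(58) = 9.340 + 38.449 + 9.661 + 70.035 + 72.342 + 133.971 + 45.118 = 378.917 mg/L

378.917 mg/L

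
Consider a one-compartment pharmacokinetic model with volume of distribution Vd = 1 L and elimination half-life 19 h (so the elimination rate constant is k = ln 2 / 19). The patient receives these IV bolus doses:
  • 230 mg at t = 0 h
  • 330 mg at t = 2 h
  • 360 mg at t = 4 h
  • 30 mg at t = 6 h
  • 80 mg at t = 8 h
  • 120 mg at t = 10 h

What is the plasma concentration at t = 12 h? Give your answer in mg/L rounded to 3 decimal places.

k = ln 2 / 19 = 0.03648 per h
Dose 1 (230 mg at t=0 h): 230·exp(−0.03648·12) = 148.458 mg/L
Dose 2 (330 mg at t=2 h): 330·exp(−0.03648·10) = 229.127 mg/L
Dose 3 (360 mg at t=4 h): 360·exp(−0.03648·8) = 268.877 mg/L
Dose 4 (30 mg at t=6 h): 30·exp(−0.03648·6) = 24.102 mg/L
Dose 5 (80 mg at t=8 h): 80·exp(−0.03648·4) = 69.138 mg/L
Dose 6 (120 mg at t=10 h): 120·exp(−0.03648·2) = 111.556 mg/L
C(12) = 148.458 + 229.127 + 268.877 + 24.102 + 69.138 + 111.556 = 851.258 mg/L

851.258 mg/L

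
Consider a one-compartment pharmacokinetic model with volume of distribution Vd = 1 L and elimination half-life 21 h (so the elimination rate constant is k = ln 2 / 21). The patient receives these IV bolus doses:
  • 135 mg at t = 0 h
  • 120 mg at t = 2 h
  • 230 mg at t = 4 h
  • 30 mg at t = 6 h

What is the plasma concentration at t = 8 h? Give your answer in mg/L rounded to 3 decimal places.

k = ln 2 / 21 = 0.03301 per h
Dose 1 (135 mg at t=0 h): 135·exp(−0.03301·8) = 103.671 mg/L
Dose 2 (120 mg at t=2 h): 120·exp(−0.03301·6) = 98.440 mg/L
Dose 3 (230 mg at t=4 h): 230·exp(−0.03301·4) = 201.553 mg/L
Dose 4 (30 mg at t=6 h): 30·exp(−0.03301·2) = 28.084 mg/L
C(8) = 103.671 + 98.440 + 201.553 + 28.084 = 431.747 mg/L

431.747 mg/L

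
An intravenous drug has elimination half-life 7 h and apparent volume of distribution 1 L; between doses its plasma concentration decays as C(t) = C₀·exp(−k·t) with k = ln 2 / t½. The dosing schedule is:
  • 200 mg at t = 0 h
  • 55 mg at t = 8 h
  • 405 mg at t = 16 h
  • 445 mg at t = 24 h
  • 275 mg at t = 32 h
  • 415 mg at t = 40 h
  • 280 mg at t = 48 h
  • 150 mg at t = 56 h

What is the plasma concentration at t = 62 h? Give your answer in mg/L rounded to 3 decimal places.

k = ln 2 / 7 = 0.09902 per h
Dose 1 (200 mg at t=0 h): 200·exp(−0.09902·62) = 0.431 mg/L
Dose 2 (55 mg at t=8 h): 55·exp(−0.09902·54) = 0.262 mg/L
Dose 3 (405 mg at t=16 h): 405·exp(−0.09902·46) = 4.259 mg/L
Dose 4 (445 mg at t=24 h): 445·exp(−0.09902·38) = 10.332 mg/L
Dose 5 (275 mg at t=32 h): 275·exp(−0.09902·30) = 14.100 mg/L
Dose 6 (415 mg at t=40 h): 415·exp(−0.09902·22) = 46.984 mg/L
Dose 7 (280 mg at t=48 h): 280·exp(−0.09902·14) = 70.000 mg/L
Dose 8 (150 mg at t=56 h): 150·exp(−0.09902·6) = 82.807 mg/L
C(62) = 0.431 + 0.262 + 4.259 + 10.332 + 14.100 + 46.984 + 70.000 + 82.807 = 229.175 mg/L

229.175 mg/L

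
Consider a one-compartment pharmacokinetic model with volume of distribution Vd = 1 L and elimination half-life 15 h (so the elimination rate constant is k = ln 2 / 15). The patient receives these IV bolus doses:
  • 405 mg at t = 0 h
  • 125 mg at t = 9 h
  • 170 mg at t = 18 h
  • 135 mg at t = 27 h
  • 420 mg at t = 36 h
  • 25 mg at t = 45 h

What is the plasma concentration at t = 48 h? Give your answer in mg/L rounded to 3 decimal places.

k = ln 2 / 15 = 0.04621 per h
Dose 1 (405 mg at t=0 h): 405·exp(−0.04621·48) = 44.072 mg/L
Dose 2 (125 mg at t=9 h): 125·exp(−0.04621·39) = 20.617 mg/L
Dose 3 (170 mg at t=18 h): 170·exp(−0.04621·30) = 42.500 mg/L
Dose 4 (135 mg at t=27 h): 135·exp(−0.04621·21) = 51.155 mg/L
Dose 5 (420 mg at t=36 h): 420·exp(−0.04621·12) = 241.227 mg/L
Dose 6 (25 mg at t=45 h): 25·exp(−0.04621·3) = 21.764 mg/L
C(48) = 44.072 + 20.617 + 42.500 + 51.155 + 241.227 + 21.764 = 421.335 mg/L

421.335 mg/L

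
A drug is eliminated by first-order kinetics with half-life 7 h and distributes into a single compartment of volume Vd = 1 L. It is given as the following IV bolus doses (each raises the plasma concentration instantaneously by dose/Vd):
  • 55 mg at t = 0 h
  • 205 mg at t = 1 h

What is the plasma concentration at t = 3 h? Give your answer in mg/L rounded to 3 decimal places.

k = ln 2 / 7 = 0.09902 per h
Dose 1 (55 mg at t=0 h): 55·exp(−0.09902·3) = 40.865 mg/L
Dose 2 (205 mg at t=1 h): 205·exp(−0.09902·2) = 168.169 mg/L
C(3) = 40.865 + 168.169 = 209.034 mg/L

209.034 mg/L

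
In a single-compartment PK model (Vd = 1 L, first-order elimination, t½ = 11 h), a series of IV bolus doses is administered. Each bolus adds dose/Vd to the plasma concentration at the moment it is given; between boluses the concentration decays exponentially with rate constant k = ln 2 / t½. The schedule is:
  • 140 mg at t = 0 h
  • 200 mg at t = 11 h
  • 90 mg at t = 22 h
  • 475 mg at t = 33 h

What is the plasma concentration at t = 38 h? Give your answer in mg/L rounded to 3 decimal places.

k = ln 2 / 11 = 0.06301 per h
Dose 1 (140 mg at t=0 h): 140·exp(−0.06301·38) = 12.770 mg/L
Dose 2 (200 mg at t=11 h): 200·exp(−0.06301·27) = 36.487 mg/L
Dose 3 (90 mg at t=22 h): 90·exp(−0.06301·16) = 32.838 mg/L
Dose 4 (475 mg at t=33 h): 475·exp(−0.06301·5) = 346.627 mg/L
C(38) = 12.770 + 36.487 + 32.838 + 346.627 = 428.722 mg/L

428.722 mg/L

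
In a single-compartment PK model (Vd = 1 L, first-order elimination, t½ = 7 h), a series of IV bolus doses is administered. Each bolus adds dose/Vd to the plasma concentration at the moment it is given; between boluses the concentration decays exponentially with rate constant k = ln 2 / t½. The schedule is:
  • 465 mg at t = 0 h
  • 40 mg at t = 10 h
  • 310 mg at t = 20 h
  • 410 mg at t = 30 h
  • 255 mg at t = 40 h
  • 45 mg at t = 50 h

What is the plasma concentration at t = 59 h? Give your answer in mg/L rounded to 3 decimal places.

k = ln 2 / 7 = 0.09902 per h
Dose 1 (465 mg at t=0 h): 465·exp(−0.09902·59) = 1.350 mg/L
Dose 2 (40 mg at t=10 h): 40·exp(−0.09902·49) = 0.313 mg/L
Dose 3 (310 mg at t=20 h): 310·exp(−0.09902·39) = 6.519 mg/L
Dose 4 (410 mg at t=30 h): 410·exp(−0.09902·29) = 23.209 mg/L
Dose 5 (255 mg at t=40 h): 255·exp(−0.09902·19) = 38.856 mg/L
Dose 6 (45 mg at t=50 h): 45·exp(−0.09902·9) = 18.458 mg/L
C(59) = 1.350 + 0.313 + 6.519 + 23.209 + 38.856 + 18.458 = 88.704 mg/L

88.704 mg/L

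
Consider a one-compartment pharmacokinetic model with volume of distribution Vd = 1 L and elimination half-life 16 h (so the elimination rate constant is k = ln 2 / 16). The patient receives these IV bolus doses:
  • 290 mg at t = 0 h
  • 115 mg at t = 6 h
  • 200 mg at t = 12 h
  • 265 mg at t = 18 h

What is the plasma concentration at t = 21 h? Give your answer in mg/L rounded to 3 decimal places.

544.935 mg/L

k = ln 2 / 16 = 0.04332 per h
Dose 1 (290 mg at t=0 h): 290·exp(−0.04332·21) = 116.761 mg/L
Dose 2 (115 mg at t=6 h): 115·exp(−0.04332·15) = 60.046 mg/L
Dose 3 (200 mg at t=12 h): 200·exp(−0.04332·9) = 135.426 mg/L
Dose 4 (265 mg at t=18 h): 265·exp(−0.04332·3) = 232.703 mg/L
C(21) = 116.761 + 60.046 + 135.426 + 232.703 = 544.935 mg/L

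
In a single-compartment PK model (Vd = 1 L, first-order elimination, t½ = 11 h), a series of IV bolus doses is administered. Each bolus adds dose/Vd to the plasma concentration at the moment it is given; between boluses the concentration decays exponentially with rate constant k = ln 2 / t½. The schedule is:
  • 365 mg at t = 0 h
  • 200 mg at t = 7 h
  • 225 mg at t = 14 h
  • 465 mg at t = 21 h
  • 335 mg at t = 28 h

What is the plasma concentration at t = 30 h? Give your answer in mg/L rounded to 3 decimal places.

743.222 mg/L

k = ln 2 / 11 = 0.06301 per h
Dose 1 (365 mg at t=0 h): 365·exp(−0.06301·30) = 55.119 mg/L
Dose 2 (200 mg at t=7 h): 200·exp(−0.06301·23) = 46.947 mg/L
Dose 3 (225 mg at t=14 h): 225·exp(−0.06301·16) = 82.096 mg/L
Dose 4 (465 mg at t=21 h): 465·exp(−0.06301·9) = 263.728 mg/L
Dose 5 (335 mg at t=28 h): 335·exp(−0.06301·2) = 295.333 mg/L
C(30) = 55.119 + 46.947 + 82.096 + 263.728 + 295.333 = 743.222 mg/L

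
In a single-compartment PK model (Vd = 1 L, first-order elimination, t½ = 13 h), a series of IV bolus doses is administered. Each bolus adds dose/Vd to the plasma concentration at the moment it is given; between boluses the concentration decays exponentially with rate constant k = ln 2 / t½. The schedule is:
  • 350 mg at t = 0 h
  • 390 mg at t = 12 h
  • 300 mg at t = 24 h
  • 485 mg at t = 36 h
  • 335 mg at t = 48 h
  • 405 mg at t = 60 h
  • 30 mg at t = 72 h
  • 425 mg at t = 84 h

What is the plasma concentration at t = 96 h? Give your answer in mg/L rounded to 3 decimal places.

k = ln 2 / 13 = 0.05332 per h
Dose 1 (350 mg at t=0 h): 350·exp(−0.05332·96) = 2.094 mg/L
Dose 2 (390 mg at t=12 h): 390·exp(−0.05332·84) = 4.425 mg/L
Dose 3 (300 mg at t=24 h): 300·exp(−0.05332·72) = 6.455 mg/L
Dose 4 (485 mg at t=36 h): 485·exp(−0.05332·60) = 19.787 mg/L
Dose 5 (335 mg at t=48 h): 335·exp(−0.05332·48) = 25.915 mg/L
Dose 6 (405 mg at t=60 h): 405·exp(−0.05332·36) = 59.406 mg/L
Dose 7 (30 mg at t=72 h): 30·exp(−0.05332·24) = 8.344 mg/L
Dose 8 (425 mg at t=84 h): 425·exp(−0.05332·12) = 224.138 mg/L
C(96) = 2.094 + 4.425 + 6.455 + 19.787 + 25.915 + 59.406 + 8.344 + 224.138 = 350.564 mg/L

350.564 mg/L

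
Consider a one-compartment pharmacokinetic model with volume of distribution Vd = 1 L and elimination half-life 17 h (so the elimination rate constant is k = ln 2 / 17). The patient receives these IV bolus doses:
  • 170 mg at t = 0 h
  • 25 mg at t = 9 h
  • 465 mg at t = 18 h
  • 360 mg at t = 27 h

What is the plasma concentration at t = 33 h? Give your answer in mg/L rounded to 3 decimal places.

k = ln 2 / 17 = 0.04077 per h
Dose 1 (170 mg at t=0 h): 170·exp(−0.04077·33) = 44.269 mg/L
Dose 2 (25 mg at t=9 h): 25·exp(−0.04077·24) = 9.396 mg/L
Dose 3 (465 mg at t=18 h): 465·exp(−0.04077·15) = 252.254 mg/L
Dose 4 (360 mg at t=27 h): 360·exp(−0.04077·6) = 281.875 mg/L
C(33) = 44.269 + 9.396 + 252.254 + 281.875 = 587.794 mg/L

587.794 mg/L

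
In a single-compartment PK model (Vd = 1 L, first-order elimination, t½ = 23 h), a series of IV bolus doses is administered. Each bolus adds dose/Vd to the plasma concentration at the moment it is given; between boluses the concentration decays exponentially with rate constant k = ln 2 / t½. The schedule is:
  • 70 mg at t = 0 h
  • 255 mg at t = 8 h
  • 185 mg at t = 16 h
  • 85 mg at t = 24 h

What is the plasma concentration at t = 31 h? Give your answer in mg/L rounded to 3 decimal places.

341.555 mg/L

k = ln 2 / 23 = 0.03014 per h
Dose 1 (70 mg at t=0 h): 70·exp(−0.03014·31) = 27.502 mg/L
Dose 2 (255 mg at t=8 h): 255·exp(−0.03014·23) = 127.500 mg/L
Dose 3 (185 mg at t=16 h): 185·exp(−0.03014·15) = 117.719 mg/L
Dose 4 (85 mg at t=24 h): 85·exp(−0.03014·7) = 68.834 mg/L
C(31) = 27.502 + 127.500 + 117.719 + 68.834 = 341.555 mg/L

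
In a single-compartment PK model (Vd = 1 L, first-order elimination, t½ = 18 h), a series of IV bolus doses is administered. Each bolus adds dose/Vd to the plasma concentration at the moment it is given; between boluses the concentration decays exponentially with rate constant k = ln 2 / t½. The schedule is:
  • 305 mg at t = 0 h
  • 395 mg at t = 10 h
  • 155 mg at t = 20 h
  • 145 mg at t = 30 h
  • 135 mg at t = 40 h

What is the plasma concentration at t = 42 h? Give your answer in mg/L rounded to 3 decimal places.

458.488 mg/L

k = ln 2 / 18 = 0.03851 per h
Dose 1 (305 mg at t=0 h): 305·exp(−0.03851·42) = 60.520 mg/L
Dose 2 (395 mg at t=10 h): 395·exp(−0.03851·32) = 115.195 mg/L
Dose 3 (155 mg at t=20 h): 155·exp(−0.03851·22) = 66.436 mg/L
Dose 4 (145 mg at t=30 h): 145·exp(−0.03851·12) = 91.344 mg/L
Dose 5 (135 mg at t=40 h): 135·exp(−0.03851·2) = 124.993 mg/L
C(42) = 60.520 + 115.195 + 66.436 + 91.344 + 124.993 = 458.488 mg/L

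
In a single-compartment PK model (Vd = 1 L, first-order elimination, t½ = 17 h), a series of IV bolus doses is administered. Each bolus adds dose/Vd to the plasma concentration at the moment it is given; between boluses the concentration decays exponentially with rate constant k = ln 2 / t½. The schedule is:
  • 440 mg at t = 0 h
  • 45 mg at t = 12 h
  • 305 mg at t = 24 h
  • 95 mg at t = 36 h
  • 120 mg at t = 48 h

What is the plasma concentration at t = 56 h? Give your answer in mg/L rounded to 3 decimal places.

k = ln 2 / 17 = 0.04077 per h
Dose 1 (440 mg at t=0 h): 440·exp(−0.04077·56) = 44.856 mg/L
Dose 2 (45 mg at t=12 h): 45·exp(−0.04077·44) = 7.483 mg/L
Dose 3 (305 mg at t=24 h): 305·exp(−0.04077·32) = 82.728 mg/L
Dose 4 (95 mg at t=36 h): 95·exp(−0.04077·20) = 42.031 mg/L
Dose 5 (120 mg at t=48 h): 120·exp(−0.04077·8) = 86.600 mg/L
C(56) = 44.856 + 7.483 + 82.728 + 42.031 + 86.600 = 263.699 mg/L

263.699 mg/L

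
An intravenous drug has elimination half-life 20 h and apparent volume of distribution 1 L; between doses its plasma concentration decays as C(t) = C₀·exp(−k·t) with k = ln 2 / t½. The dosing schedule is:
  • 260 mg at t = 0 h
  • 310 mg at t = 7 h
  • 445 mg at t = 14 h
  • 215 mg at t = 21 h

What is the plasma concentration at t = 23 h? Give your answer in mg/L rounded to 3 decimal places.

821.572 mg/L

k = ln 2 / 20 = 0.03466 per h
Dose 1 (260 mg at t=0 h): 260·exp(−0.03466·23) = 117.163 mg/L
Dose 2 (310 mg at t=7 h): 310·exp(−0.03466·16) = 178.048 mg/L
Dose 3 (445 mg at t=14 h): 445·exp(−0.03466·9) = 325.759 mg/L
Dose 4 (215 mg at t=21 h): 215·exp(−0.03466·2) = 200.602 mg/L
C(23) = 117.163 + 178.048 + 325.759 + 200.602 = 821.572 mg/L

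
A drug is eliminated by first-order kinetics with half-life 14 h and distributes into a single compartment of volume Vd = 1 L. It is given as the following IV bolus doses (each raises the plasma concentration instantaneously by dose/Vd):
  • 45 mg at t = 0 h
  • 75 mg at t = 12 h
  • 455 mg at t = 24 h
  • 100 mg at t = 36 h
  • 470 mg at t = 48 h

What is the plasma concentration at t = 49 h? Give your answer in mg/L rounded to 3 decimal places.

k = ln 2 / 14 = 0.04951 per h
Dose 1 (45 mg at t=0 h): 45·exp(−0.04951·49) = 3.977 mg/L
Dose 2 (75 mg at t=12 h): 75·exp(−0.04951·37) = 12.008 mg/L
Dose 3 (455 mg at t=24 h): 455·exp(−0.04951·25) = 131.965 mg/L
Dose 4 (100 mg at t=36 h): 100·exp(−0.04951·13) = 52.538 mg/L
Dose 5 (470 mg at t=48 h): 470·exp(−0.04951·1) = 447.297 mg/L
C(49) = 3.977 + 12.008 + 131.965 + 52.538 + 447.297 = 647.785 mg/L

647.785 mg/L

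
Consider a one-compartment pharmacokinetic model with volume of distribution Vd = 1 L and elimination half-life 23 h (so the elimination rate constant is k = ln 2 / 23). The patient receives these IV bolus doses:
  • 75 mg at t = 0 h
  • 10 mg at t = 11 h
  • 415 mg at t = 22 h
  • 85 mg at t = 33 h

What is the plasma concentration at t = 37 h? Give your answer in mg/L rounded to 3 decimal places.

368.580 mg/L

k = ln 2 / 23 = 0.03014 per h
Dose 1 (75 mg at t=0 h): 75·exp(−0.03014·37) = 24.592 mg/L
Dose 2 (10 mg at t=11 h): 10·exp(−0.03014·26) = 4.568 mg/L
Dose 3 (415 mg at t=22 h): 415·exp(−0.03014·15) = 264.073 mg/L
Dose 4 (85 mg at t=33 h): 85·exp(−0.03014·4) = 75.347 mg/L
C(37) = 24.592 + 4.568 + 264.073 + 75.347 = 368.580 mg/L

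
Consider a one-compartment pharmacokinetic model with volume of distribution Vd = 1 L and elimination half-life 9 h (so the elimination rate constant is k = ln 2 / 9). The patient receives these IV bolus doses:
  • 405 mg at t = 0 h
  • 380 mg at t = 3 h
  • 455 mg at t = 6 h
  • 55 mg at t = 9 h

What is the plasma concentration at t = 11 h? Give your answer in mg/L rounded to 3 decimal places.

735.531 mg/L

k = ln 2 / 9 = 0.07702 per h
Dose 1 (405 mg at t=0 h): 405·exp(−0.07702·11) = 173.592 mg/L
Dose 2 (380 mg at t=3 h): 380·exp(−0.07702·8) = 205.211 mg/L
Dose 3 (455 mg at t=6 h): 455·exp(−0.07702·5) = 309.580 mg/L
Dose 4 (55 mg at t=9 h): 55·exp(−0.07702·2) = 47.148 mg/L
C(11) = 173.592 + 205.211 + 309.580 + 47.148 = 735.531 mg/L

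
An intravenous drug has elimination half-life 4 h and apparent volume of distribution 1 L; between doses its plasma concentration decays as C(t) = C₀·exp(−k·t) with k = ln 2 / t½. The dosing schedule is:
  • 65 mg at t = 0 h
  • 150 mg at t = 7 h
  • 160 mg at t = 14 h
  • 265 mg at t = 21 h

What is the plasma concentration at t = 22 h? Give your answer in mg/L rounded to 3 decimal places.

k = ln 2 / 4 = 0.17329 per h
Dose 1 (65 mg at t=0 h): 65·exp(−0.17329·22) = 1.436 mg/L
Dose 2 (150 mg at t=7 h): 150·exp(−0.17329·15) = 11.149 mg/L
Dose 3 (160 mg at t=14 h): 160·exp(−0.17329·8) = 40.000 mg/L
Dose 4 (265 mg at t=21 h): 265·exp(−0.17329·1) = 222.838 mg/L
C(22) = 1.436 + 11.149 + 40.000 + 222.838 = 275.423 mg/L

275.423 mg/L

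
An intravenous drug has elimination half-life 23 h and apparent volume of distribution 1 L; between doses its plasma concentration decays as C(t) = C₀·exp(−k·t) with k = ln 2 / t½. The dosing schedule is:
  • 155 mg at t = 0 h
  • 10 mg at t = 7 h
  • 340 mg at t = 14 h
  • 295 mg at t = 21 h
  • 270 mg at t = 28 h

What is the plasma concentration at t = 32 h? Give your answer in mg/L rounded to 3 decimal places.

k = ln 2 / 23 = 0.03014 per h
Dose 1 (155 mg at t=0 h): 155·exp(−0.03014·32) = 59.089 mg/L
Dose 2 (10 mg at t=7 h): 10·exp(−0.03014·25) = 4.708 mg/L
Dose 3 (340 mg at t=14 h): 340·exp(−0.03014·18) = 197.647 mg/L
Dose 4 (295 mg at t=21 h): 295·exp(−0.03014·11) = 211.764 mg/L
Dose 5 (270 mg at t=28 h): 270·exp(−0.03014·4) = 239.337 mg/L
C(32) = 59.089 + 4.708 + 197.647 + 211.764 + 239.337 = 712.545 mg/L

712.545 mg/L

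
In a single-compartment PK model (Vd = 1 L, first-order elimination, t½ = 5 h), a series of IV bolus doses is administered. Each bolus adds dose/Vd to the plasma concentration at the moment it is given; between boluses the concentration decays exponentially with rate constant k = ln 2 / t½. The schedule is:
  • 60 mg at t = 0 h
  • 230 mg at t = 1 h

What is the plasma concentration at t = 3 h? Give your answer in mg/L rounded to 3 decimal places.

213.893 mg/L

k = ln 2 / 5 = 0.13863 per h
Dose 1 (60 mg at t=0 h): 60·exp(−0.13863·3) = 39.585 mg/L
Dose 2 (230 mg at t=1 h): 230·exp(−0.13863·2) = 174.307 mg/L
C(3) = 39.585 + 174.307 = 213.893 mg/L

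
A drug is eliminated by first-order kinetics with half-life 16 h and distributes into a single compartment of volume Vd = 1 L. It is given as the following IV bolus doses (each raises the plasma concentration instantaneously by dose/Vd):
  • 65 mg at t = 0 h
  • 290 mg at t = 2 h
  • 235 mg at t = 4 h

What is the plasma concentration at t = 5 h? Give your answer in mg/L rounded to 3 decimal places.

532.034 mg/L

k = ln 2 / 16 = 0.04332 per h
Dose 1 (65 mg at t=0 h): 65·exp(−0.04332·5) = 52.341 mg/L
Dose 2 (290 mg at t=2 h): 290·exp(−0.04332·3) = 254.657 mg/L
Dose 3 (235 mg at t=4 h): 235·exp(−0.04332·1) = 225.037 mg/L
C(5) = 52.341 + 254.657 + 225.037 = 532.034 mg/L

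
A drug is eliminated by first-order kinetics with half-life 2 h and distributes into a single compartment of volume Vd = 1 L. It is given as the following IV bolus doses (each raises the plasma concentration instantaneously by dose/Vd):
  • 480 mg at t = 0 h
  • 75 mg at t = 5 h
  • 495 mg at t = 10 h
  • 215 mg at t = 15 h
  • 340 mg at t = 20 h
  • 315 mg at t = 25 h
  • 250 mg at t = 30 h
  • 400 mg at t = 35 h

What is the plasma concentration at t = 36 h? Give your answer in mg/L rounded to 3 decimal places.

322.594 mg/L

k = ln 2 / 2 = 0.34657 per h
Dose 1 (480 mg at t=0 h): 480·exp(−0.34657·36) = 0.002 mg/L
Dose 2 (75 mg at t=5 h): 75·exp(−0.34657·31) = 0.002 mg/L
Dose 3 (495 mg at t=10 h): 495·exp(−0.34657·26) = 0.060 mg/L
Dose 4 (215 mg at t=15 h): 215·exp(−0.34657·21) = 0.148 mg/L
Dose 5 (340 mg at t=20 h): 340·exp(−0.34657·16) = 1.328 mg/L
Dose 6 (315 mg at t=25 h): 315·exp(−0.34657·11) = 6.961 mg/L
Dose 7 (250 mg at t=30 h): 250·exp(−0.34657·6) = 31.250 mg/L
Dose 8 (400 mg at t=35 h): 400·exp(−0.34657·1) = 282.843 mg/L
C(36) = 0.002 + 0.002 + 0.060 + 0.148 + 1.328 + 6.961 + 31.250 + 282.843 = 322.594 mg/L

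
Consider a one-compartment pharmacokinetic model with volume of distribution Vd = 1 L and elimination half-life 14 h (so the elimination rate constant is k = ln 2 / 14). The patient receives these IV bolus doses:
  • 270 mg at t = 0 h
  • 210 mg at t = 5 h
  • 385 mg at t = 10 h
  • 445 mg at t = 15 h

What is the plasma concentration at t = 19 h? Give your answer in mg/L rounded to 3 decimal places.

k = ln 2 / 14 = 0.04951 per h
Dose 1 (270 mg at t=0 h): 270·exp(−0.04951·19) = 105.396 mg/L
Dose 2 (210 mg at t=5 h): 210·exp(−0.04951·14) = 105.000 mg/L
Dose 3 (385 mg at t=10 h): 385·exp(−0.04951·9) = 246.571 mg/L
Dose 4 (445 mg at t=15 h): 445·exp(−0.04951·4) = 365.049 mg/L
C(19) = 105.396 + 105.000 + 246.571 + 365.049 = 822.016 mg/L

822.016 mg/L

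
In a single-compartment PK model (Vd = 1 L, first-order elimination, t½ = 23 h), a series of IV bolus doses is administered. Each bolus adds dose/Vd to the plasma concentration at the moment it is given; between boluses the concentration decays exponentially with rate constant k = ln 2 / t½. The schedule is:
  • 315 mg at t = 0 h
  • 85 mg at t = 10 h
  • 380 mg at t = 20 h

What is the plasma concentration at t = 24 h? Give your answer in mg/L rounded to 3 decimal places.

k = ln 2 / 23 = 0.03014 per h
Dose 1 (315 mg at t=0 h): 315·exp(−0.03014·24) = 152.824 mg/L
Dose 2 (85 mg at t=10 h): 85·exp(−0.03014·14) = 55.742 mg/L
Dose 3 (380 mg at t=20 h): 380·exp(−0.03014·4) = 336.845 mg/L
C(24) = 152.824 + 55.742 + 336.845 = 545.412 mg/L

545.412 mg/L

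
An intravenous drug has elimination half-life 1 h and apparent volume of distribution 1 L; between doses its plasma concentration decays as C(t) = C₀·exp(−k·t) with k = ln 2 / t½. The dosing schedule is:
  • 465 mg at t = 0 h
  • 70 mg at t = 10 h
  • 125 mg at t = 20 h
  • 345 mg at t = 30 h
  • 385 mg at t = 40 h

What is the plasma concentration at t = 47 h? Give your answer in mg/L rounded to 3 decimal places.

k = ln 2 / 1 = 0.69315 per h
Dose 1 (465 mg at t=0 h): 465·exp(−0.69315·47) = 0.000 mg/L
Dose 2 (70 mg at t=10 h): 70·exp(−0.69315·37) = 0.000 mg/L
Dose 3 (125 mg at t=20 h): 125·exp(−0.69315·27) = 0.000 mg/L
Dose 4 (345 mg at t=30 h): 345·exp(−0.69315·17) = 0.003 mg/L
Dose 5 (385 mg at t=40 h): 385·exp(−0.69315·7) = 3.008 mg/L
C(47) = 0.000 + 0.000 + 0.000 + 0.003 + 3.008 = 3.010 mg/L

3.010 mg/L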